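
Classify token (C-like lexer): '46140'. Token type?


Pattern: digits only
Type: INTEGER_LITERAL


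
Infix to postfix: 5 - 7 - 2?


Left to right (same or higher precedence on left)
Postfix: 5 7 - 2 -


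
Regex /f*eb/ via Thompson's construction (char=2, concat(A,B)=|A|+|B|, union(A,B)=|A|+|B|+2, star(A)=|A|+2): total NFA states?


Syntax tree has 3 char leaf(s), 0 union(s), 1 star(s)
chars contribute 3×2 = 6; each union adds +2; each star adds +2
Total: 6 + 0 + 2 = 8 states


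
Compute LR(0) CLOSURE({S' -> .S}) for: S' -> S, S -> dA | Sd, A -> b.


Start: S' -> .S
For each item with dot before a nonterminal B, add B -> .γ for every B-production
Closure: [S' -> .S, S -> .dA, S -> .Sd]


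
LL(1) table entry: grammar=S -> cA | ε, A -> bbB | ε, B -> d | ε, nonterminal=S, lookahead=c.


For [S, c]: 'c' ∈ FIRST(cA)
Entry: S -> cA


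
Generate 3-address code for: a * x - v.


Break into single-operator statements:
t1 = a * x
t2 = t1 - v


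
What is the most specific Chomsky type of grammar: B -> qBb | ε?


Single nonterminal LHS, but q^n b^n is not regular
Classification: Type 2 (Context-Free)


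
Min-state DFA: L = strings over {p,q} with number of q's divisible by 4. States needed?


Track (count of q) mod 4: states 0..3, accept at 0
Minimal DFA: 4 states


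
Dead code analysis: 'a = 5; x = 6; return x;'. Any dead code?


a is assigned but never read
Dead: 'a = 5'


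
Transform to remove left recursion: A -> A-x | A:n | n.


Left-recursive alternatives: A-x, A:n; non-recursive: n
Introduce A': A -> nA', A' -> -xA' | :nA' | ε


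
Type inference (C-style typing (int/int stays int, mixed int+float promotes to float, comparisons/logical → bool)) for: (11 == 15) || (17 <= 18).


Operand types: bool || bool
Rule: logical operators take bool operands and yield bool
Result type: bool


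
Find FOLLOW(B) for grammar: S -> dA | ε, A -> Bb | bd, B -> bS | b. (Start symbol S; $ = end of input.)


$ ∈ FOLLOW(S). For each A -> αBβ: add FIRST(β)\{ε} to FOLLOW(B); if β nullable, add FOLLOW(A).
FOLLOW(B) = {b}


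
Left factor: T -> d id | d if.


Common prefix: 'd'
Factored: T -> d T', T' -> id | if


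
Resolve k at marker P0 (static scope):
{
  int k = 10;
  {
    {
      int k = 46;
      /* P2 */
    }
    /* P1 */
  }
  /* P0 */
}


k declared in the same block as P0
k = 10


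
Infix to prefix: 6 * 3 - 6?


left-to-right (same/higher precedence on left): tree is (- (* 6 3) 6)
Prefix: - * 6 3 6


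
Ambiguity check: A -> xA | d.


right-linear, alternatives start with distinct terminals 'x' vs 'd': unique leftmost derivation
Unambiguous


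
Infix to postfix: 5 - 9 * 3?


* has higher precedence, evaluate 9*3 first
Postfix: 5 9 3 * -


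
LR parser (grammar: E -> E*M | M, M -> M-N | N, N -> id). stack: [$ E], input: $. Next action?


start symbol E on stack, input exhausted
Action: accept


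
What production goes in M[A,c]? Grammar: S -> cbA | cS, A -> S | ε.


For [A, c]: 'c' ∈ FIRST(S)
Entry: A -> S


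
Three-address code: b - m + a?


Break into single-operator statements:
t1 = b - m
t2 = t1 + a


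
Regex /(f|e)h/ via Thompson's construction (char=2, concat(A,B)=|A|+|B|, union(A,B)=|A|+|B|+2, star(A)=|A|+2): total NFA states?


Syntax tree has 3 char leaf(s), 1 union(s), 0 star(s)
chars contribute 3×2 = 6; each union adds +2; each star adds +2
Total: 6 + 2 + 0 = 8 states


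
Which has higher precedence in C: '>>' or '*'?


'*' is multiplicative (level 10); '>>' is shift (level 8)
Higher level binds tighter
'*' has higher precedence than '>>'


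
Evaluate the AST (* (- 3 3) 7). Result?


Evaluate inner: (- 3 3) = 0
Evaluate root: (* 0 7) = 0
Result: 0


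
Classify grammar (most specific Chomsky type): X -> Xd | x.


Left-linear: every RHS is a terminal or one nonterminal followed by a terminal
Classification: Type 3 (Regular)


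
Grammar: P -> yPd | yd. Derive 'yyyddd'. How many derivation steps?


Derivation: P => yPd => yyPdd => yyyddd
Steps: 3


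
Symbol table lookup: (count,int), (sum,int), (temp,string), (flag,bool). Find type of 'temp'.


Lookup 'temp' → type string


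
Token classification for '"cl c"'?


Pattern: double-quoted sequence
Type: STRING_LITERAL


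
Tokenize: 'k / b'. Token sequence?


Scan left to right, longest-match per lexeme
Tokens: ID(k), OP(/), ID(b)


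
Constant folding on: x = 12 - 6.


12 - 6 = 6 at compile time
Optimized: x = 6


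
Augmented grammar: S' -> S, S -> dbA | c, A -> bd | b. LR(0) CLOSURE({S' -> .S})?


Start: S' -> .S
For each item with dot before a nonterminal B, add B -> .γ for every B-production
Closure: [S' -> .S, S -> .dbA, S -> .c]


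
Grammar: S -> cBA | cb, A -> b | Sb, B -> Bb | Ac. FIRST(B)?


Per alternative of B: FIRST(Bb) = {b, c}; FIRST(Ac) = {b, c}
FIRST(B) = {b, c}


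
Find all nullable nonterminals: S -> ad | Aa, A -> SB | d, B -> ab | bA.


A nonterminal is nullable iff some alternative derives ε (directly, or every symbol in it is nullable)
Nullable: {}


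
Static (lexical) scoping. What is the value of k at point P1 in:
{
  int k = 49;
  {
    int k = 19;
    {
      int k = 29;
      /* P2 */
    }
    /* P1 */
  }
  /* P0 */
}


k declared in the same block as P1
k = 19


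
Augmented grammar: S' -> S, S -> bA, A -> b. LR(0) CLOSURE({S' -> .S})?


Start: S' -> .S
For each item with dot before a nonterminal B, add B -> .γ for every B-production
Closure: [S' -> .S, S -> .bA]


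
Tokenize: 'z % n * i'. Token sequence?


Scan left to right, longest-match per lexeme
Tokens: ID(z), OP(%), ID(n), OP(*), ID(i)


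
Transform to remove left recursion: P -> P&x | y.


Left-recursive alternatives: P&x; non-recursive: y
Introduce P': P -> yP', P' -> &xP' | ε


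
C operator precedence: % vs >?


'%' is multiplicative (level 10); '>' is relational (level 7)
Higher level binds tighter
'%' has higher precedence than '>'


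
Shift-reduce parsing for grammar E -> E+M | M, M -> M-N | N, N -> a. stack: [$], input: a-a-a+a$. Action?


no handle on stack; shift 'a'
Action: shift


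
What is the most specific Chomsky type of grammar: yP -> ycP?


LHS has context (more than one symbol) and |LHS| ≤ |RHS|
Classification: Type 1 (Context-Sensitive)


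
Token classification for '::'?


Pattern: operator symbol
Type: OPERATOR


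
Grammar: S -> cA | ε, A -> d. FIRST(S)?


Per alternative of S: FIRST(cA) = {c}; FIRST(ε) = {ε}
FIRST(S) = {c, ε}


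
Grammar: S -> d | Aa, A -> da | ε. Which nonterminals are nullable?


A nonterminal is nullable iff some alternative derives ε (directly, or every symbol in it is nullable)
Nullable: {A}


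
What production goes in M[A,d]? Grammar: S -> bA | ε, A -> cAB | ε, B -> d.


For [A, d]: ε is nullable and 'd' ∈ FOLLOW(A)
Entry: A -> ε


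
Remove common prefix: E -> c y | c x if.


Common prefix: 'c'
Factored: E -> c E', E' -> y | x if


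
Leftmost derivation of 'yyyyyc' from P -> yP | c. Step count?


Derivation: P => yP => yyP => yyyP => yyyyP => yyyyyP => yyyyyc
Steps: 6


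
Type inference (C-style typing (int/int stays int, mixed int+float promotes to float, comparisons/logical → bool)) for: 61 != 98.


Operand types: int != int
Rule: comparison yields bool
Result type: bool


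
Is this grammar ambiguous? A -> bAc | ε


balanced b^n…c^n: each string has a unique parse
Unambiguous


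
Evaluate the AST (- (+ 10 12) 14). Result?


Evaluate inner: (+ 10 12) = 22
Evaluate root: (- 22 14) = 8
Result: 8


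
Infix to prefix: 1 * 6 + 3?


left-to-right (same/higher precedence on left): tree is (+ (* 1 6) 3)
Prefix: + * 1 6 3


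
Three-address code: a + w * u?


Break into single-operator statements:
t1 = w * u
t2 = a + t1


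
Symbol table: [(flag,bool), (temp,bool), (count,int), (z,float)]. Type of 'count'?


Lookup 'count' → type int


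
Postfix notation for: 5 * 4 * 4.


Left to right (same or higher precedence on left)
Postfix: 5 4 * 4 *


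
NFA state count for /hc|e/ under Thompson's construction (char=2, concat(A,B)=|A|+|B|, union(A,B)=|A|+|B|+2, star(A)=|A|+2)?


Syntax tree has 3 char leaf(s), 1 union(s), 0 star(s)
chars contribute 3×2 = 6; each union adds +2; each star adds +2
Total: 6 + 2 + 0 = 8 states


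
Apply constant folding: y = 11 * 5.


11 * 5 = 55 at compile time
Optimized: y = 55


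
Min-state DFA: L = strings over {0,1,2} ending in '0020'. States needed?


Track the longest suffix of input matching a prefix of '0020': 5 classes (prefixes of length 0..4)
Minimal DFA: 5 states


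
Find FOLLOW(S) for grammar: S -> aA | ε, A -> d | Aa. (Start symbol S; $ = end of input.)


$ ∈ FOLLOW(S). For each A -> αBβ: add FIRST(β)\{ε} to FOLLOW(B); if β nullable, add FOLLOW(A).
FOLLOW(S) = {$}


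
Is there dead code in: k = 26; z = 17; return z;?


k is assigned but never read
Dead: 'k = 26'


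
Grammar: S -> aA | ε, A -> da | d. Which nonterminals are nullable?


A nonterminal is nullable iff some alternative derives ε (directly, or every symbol in it is nullable)
Nullable: {S}


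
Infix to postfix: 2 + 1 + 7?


Left to right (same or higher precedence on left)
Postfix: 2 1 + 7 +


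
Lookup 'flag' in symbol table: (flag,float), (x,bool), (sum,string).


Lookup 'flag' → type float


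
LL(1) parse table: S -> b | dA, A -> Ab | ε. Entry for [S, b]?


For [S, b]: 'b' ∈ FIRST(b)
Entry: S -> b


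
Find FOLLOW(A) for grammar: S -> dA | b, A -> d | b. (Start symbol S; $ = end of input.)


$ ∈ FOLLOW(S). For each A -> αBβ: add FIRST(β)\{ε} to FOLLOW(B); if β nullable, add FOLLOW(A).
FOLLOW(A) = {$}


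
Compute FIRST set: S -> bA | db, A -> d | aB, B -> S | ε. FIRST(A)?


Per alternative of A: FIRST(d) = {d}; FIRST(aB) = {a}
FIRST(A) = {a, d}


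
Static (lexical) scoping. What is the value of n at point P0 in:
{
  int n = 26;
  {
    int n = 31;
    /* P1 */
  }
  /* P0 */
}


n declared in the same block as P0
n = 26


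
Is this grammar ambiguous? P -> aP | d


right-linear, alternatives start with distinct terminals 'a' vs 'd': unique leftmost derivation
Unambiguous


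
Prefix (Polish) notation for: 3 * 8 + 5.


left-to-right (same/higher precedence on left): tree is (+ (* 3 8) 5)
Prefix: + * 3 8 5


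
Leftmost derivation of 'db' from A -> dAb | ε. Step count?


Derivation: A => dAb => db
Steps: 2


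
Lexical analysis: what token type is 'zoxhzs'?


Pattern: letter/underscore followed by alphanumerics, not a keyword
Type: IDENTIFIER


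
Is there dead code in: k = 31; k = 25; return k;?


first assignment to k is overwritten before any read
Dead: 'k = 31'


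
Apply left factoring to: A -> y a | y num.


Common prefix: 'y'
Factored: A -> y A', A' -> a | num


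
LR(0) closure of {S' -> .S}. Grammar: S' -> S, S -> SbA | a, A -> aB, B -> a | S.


Start: S' -> .S
For each item with dot before a nonterminal B, add B -> .γ for every B-production
Closure: [S' -> .S, S -> .SbA, S -> .a]


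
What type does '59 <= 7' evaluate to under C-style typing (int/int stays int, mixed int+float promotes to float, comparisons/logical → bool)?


Operand types: int <= int
Rule: comparison yields bool
Result type: bool


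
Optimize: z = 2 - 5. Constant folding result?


2 - 5 = -3 at compile time
Optimized: z = -3


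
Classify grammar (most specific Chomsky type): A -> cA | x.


Right-linear: every RHS is a terminal or a terminal followed by one nonterminal
Classification: Type 3 (Regular)


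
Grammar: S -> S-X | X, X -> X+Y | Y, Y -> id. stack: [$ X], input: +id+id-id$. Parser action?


shift '+' to continue X -> X+Y
Action: shift


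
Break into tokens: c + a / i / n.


Scan left to right, longest-match per lexeme
Tokens: ID(c), OP(+), ID(a), OP(/), ID(i), OP(/), ID(n)


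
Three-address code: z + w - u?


Break into single-operator statements:
t1 = z + w
t2 = t1 - u


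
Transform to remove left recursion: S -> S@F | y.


Left-recursive alternatives: S@F; non-recursive: y
Introduce S': S -> yS', S' -> @FS' | ε


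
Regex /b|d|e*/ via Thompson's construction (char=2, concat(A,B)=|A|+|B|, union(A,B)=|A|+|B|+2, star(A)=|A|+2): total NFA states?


Syntax tree has 3 char leaf(s), 2 union(s), 1 star(s)
chars contribute 3×2 = 6; each union adds +2; each star adds +2
Total: 6 + 4 + 2 = 12 states


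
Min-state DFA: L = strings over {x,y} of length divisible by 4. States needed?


Track length mod 4: states 0..3, accept at 0
Minimal DFA: 4 states


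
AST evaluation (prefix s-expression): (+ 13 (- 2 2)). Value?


Evaluate inner: (- 2 2) = 0
Evaluate root: (+ 13 0) = 13
Result: 13


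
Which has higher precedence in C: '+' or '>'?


'+' is additive (level 9); '>' is relational (level 7)
Higher level binds tighter
'+' has higher precedence than '>'


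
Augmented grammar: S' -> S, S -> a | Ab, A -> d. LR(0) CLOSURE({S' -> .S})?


Start: S' -> .S
For each item with dot before a nonterminal B, add B -> .γ for every B-production
Closure: [S' -> .S, S -> .a, S -> .Ab, A -> .d]


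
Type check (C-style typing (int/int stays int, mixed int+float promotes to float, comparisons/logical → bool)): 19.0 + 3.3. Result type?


Operand types: float + float
Rule: mixed int/float promotes to float; int/int stays int
Result type: float


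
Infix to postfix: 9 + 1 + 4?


Left to right (same or higher precedence on left)
Postfix: 9 1 + 4 +


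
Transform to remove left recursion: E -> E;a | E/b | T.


Left-recursive alternatives: E;a, E/b; non-recursive: T
Introduce E': E -> TE', E' -> ;aE' | /bE' | ε


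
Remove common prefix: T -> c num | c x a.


Common prefix: 'c'
Factored: T -> c T', T' -> num | x a


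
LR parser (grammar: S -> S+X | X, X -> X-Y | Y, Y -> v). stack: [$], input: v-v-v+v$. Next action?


no handle on stack; shift 'v'
Action: shift


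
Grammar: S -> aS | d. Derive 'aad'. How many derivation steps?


Derivation: S => aS => aaS => aad
Steps: 3


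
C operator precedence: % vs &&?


'%' is multiplicative (level 10); '&&' is logical AND (level 2)
Higher level binds tighter
'%' has higher precedence than '&&'


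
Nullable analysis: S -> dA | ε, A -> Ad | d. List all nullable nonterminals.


A nonterminal is nullable iff some alternative derives ε (directly, or every symbol in it is nullable)
Nullable: {S}


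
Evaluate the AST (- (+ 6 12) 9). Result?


Evaluate inner: (+ 6 12) = 18
Evaluate root: (- 18 9) = 9
Result: 9


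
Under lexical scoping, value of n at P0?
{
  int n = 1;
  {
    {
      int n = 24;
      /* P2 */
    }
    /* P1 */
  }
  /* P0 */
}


n declared in the same block as P0
n = 1


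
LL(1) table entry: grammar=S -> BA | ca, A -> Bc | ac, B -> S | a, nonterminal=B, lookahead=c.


For [B, c]: 'c' ∈ FIRST(S)
Entry: B -> S


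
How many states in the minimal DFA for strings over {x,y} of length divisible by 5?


Track length mod 5: states 0..4, accept at 0
Minimal DFA: 5 states


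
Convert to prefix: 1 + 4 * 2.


'*' binds tighter: tree is (+ 1 (* 4 2))
Prefix: + 1 * 4 2


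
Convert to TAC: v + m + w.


Break into single-operator statements:
t1 = v + m
t2 = t1 + w


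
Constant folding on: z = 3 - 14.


3 - 14 = -11 at compile time
Optimized: z = -11


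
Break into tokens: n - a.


Scan left to right, longest-match per lexeme
Tokens: ID(n), OP(-), ID(a)


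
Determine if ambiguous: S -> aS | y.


right-linear, alternatives start with distinct terminals 'a' vs 'y': unique leftmost derivation
Unambiguous


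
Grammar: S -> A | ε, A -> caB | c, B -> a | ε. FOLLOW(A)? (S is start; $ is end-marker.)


$ ∈ FOLLOW(S). For each A -> αBβ: add FIRST(β)\{ε} to FOLLOW(B); if β nullable, add FOLLOW(A).
FOLLOW(A) = {$}


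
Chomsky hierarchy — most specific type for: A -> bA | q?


Right-linear: every RHS is a terminal or a terminal followed by one nonterminal
Classification: Type 3 (Regular)


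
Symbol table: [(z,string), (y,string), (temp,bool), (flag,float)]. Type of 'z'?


Lookup 'z' → type string


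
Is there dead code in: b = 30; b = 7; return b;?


first assignment to b is overwritten before any read
Dead: 'b = 30'


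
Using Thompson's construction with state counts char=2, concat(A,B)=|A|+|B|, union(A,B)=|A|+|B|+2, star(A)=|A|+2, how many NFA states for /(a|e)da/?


Syntax tree has 4 char leaf(s), 1 union(s), 0 star(s)
chars contribute 4×2 = 8; each union adds +2; each star adds +2
Total: 8 + 2 + 0 = 10 states


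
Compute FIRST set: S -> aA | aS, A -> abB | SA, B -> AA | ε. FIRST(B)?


Per alternative of B: FIRST(AA) = {a}; FIRST(ε) = {ε}
FIRST(B) = {a, ε}


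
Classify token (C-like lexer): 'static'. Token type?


Pattern: reserved word
Type: KEYWORD


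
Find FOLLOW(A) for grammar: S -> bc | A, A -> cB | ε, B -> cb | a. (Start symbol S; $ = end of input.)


$ ∈ FOLLOW(S). For each A -> αBβ: add FIRST(β)\{ε} to FOLLOW(B); if β nullable, add FOLLOW(A).
FOLLOW(A) = {$}


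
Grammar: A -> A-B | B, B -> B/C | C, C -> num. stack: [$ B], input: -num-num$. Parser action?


lookahead ∉ {/} so B won't extend; reduce A -> B
Action: reduce (A -> B)


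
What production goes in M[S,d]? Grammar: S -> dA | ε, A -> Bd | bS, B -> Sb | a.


For [S, d]: 'd' ∈ FIRST(dA)
Entry: S -> dA


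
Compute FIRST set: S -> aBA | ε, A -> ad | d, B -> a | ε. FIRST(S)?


Per alternative of S: FIRST(aBA) = {a}; FIRST(ε) = {ε}
FIRST(S) = {a, ε}


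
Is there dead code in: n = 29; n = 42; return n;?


first assignment to n is overwritten before any read
Dead: 'n = 29'


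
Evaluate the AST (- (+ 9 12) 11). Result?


Evaluate inner: (+ 9 12) = 21
Evaluate root: (- 21 11) = 10
Result: 10


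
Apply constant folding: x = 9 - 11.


9 - 11 = -2 at compile time
Optimized: x = -2


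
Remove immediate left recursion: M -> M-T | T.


Left-recursive alternatives: M-T; non-recursive: T
Introduce M': M -> TM', M' -> -TM' | ε


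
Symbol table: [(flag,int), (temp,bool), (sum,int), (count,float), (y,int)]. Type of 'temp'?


Lookup 'temp' → type bool


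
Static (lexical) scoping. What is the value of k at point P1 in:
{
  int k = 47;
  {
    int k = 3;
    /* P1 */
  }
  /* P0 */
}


k declared in the same block as P1
k = 3


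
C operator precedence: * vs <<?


'*' is multiplicative (level 10); '<<' is shift (level 8)
Higher level binds tighter
'*' has higher precedence than '<<'


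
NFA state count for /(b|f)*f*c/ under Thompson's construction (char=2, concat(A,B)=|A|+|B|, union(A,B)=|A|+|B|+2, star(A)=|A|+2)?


Syntax tree has 4 char leaf(s), 1 union(s), 2 star(s)
chars contribute 4×2 = 8; each union adds +2; each star adds +2
Total: 8 + 2 + 4 = 14 states


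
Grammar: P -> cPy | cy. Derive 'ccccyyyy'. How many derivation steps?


Derivation: P => cPy => ccPyy => cccPyyy => ccccyyyy
Steps: 4


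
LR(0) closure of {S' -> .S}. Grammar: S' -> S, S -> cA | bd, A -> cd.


Start: S' -> .S
For each item with dot before a nonterminal B, add B -> .γ for every B-production
Closure: [S' -> .S, S -> .cA, S -> .bd]


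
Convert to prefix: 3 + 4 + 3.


left-to-right (same/higher precedence on left): tree is (+ (+ 3 4) 3)
Prefix: + + 3 4 3


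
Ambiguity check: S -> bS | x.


right-linear, alternatives start with distinct terminals 'b' vs 'x': unique leftmost derivation
Unambiguous


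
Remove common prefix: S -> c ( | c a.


Common prefix: 'c'
Factored: S -> c S', S' -> ( | a


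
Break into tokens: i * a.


Scan left to right, longest-match per lexeme
Tokens: ID(i), OP(*), ID(a)


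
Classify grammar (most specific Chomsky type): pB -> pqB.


LHS has context (more than one symbol) and |LHS| ≤ |RHS|
Classification: Type 1 (Context-Sensitive)


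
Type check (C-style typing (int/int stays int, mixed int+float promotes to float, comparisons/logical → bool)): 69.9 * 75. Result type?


Operand types: float * int
Rule: mixed int/float promotes to float; int/int stays int
Result type: float


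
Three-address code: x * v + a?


Break into single-operator statements:
t1 = x * v
t2 = t1 + a


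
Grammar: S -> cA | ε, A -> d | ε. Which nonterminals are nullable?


A nonterminal is nullable iff some alternative derives ε (directly, or every symbol in it is nullable)
Nullable: {A, S}


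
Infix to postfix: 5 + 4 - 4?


Left to right (same or higher precedence on left)
Postfix: 5 4 + 4 -


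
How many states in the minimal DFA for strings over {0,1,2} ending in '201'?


Track the longest suffix of input matching a prefix of '201': 4 classes (prefixes of length 0..3)
Minimal DFA: 4 states


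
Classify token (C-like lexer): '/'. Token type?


Pattern: operator symbol
Type: OPERATOR


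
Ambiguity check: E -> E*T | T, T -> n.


precedence layered via separate nonterminal T: deterministic
Unambiguous


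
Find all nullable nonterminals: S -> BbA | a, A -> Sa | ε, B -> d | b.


A nonterminal is nullable iff some alternative derives ε (directly, or every symbol in it is nullable)
Nullable: {A}


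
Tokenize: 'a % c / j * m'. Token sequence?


Scan left to right, longest-match per lexeme
Tokens: ID(a), OP(%), ID(c), OP(/), ID(j), OP(*), ID(m)


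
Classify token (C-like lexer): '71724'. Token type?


Pattern: digits only
Type: INTEGER_LITERAL


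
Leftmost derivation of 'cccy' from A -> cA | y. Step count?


Derivation: A => cA => ccA => cccA => cccy
Steps: 4


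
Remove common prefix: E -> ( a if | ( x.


Common prefix: '('
Factored: E -> ( E', E' -> a if | x


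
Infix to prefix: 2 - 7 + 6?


left-to-right (same/higher precedence on left): tree is (+ (- 2 7) 6)
Prefix: + - 2 7 6


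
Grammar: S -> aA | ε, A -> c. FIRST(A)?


Per alternative of A: FIRST(c) = {c}
FIRST(A) = {c}


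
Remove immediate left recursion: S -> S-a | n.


Left-recursive alternatives: S-a; non-recursive: n
Introduce S': S -> nS', S' -> -aS' | ε


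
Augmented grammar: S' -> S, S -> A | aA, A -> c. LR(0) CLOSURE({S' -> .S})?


Start: S' -> .S
For each item with dot before a nonterminal B, add B -> .γ for every B-production
Closure: [S' -> .S, S -> .A, S -> .aA, A -> .c]


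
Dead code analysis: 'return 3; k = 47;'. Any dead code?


statement follows a return and is unreachable
Dead: 'k = 47'


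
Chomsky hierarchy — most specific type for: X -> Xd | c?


Left-linear: every RHS is a terminal or one nonterminal followed by a terminal
Classification: Type 3 (Regular)


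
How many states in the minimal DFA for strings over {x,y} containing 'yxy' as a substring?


KMP-style automaton: 3 progress states + 1 absorbing accept = 4
Minimal DFA: 4 states


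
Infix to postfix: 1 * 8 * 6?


Left to right (same or higher precedence on left)
Postfix: 1 8 * 6 *


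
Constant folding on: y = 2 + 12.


2 + 12 = 14 at compile time
Optimized: y = 14


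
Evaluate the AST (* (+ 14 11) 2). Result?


Evaluate inner: (+ 14 11) = 25
Evaluate root: (* 25 2) = 50
Result: 50


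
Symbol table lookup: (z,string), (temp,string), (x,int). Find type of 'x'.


Lookup 'x' → type int


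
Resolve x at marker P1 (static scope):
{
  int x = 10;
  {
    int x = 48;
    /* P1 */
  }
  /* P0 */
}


x declared in the same block as P1
x = 48


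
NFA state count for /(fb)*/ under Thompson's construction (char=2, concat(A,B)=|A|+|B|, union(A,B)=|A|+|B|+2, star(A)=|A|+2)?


Syntax tree has 2 char leaf(s), 0 union(s), 1 star(s)
chars contribute 2×2 = 4; each union adds +2; each star adds +2
Total: 4 + 0 + 2 = 6 states


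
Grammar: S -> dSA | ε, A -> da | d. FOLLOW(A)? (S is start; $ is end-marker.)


$ ∈ FOLLOW(S). For each A -> αBβ: add FIRST(β)\{ε} to FOLLOW(B); if β nullable, add FOLLOW(A).
FOLLOW(A) = {$, d}


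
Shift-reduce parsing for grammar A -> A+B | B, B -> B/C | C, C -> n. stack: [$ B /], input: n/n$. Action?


no handle; shift 'n'
Action: shift


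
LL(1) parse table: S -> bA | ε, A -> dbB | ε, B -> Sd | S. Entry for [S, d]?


For [S, d]: ε is nullable and 'd' ∈ FOLLOW(S)
Entry: S -> ε


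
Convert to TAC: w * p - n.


Break into single-operator statements:
t1 = w * p
t2 = t1 - n


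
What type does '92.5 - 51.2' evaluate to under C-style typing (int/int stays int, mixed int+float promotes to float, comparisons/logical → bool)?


Operand types: float - float
Rule: mixed int/float promotes to float; int/int stays int
Result type: float


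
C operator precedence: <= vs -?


'-' is additive (level 9); '<=' is relational (level 7)
Higher level binds tighter
'-' has higher precedence than '<='


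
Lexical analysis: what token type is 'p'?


Pattern: letter/underscore followed by alphanumerics, not a keyword
Type: IDENTIFIER


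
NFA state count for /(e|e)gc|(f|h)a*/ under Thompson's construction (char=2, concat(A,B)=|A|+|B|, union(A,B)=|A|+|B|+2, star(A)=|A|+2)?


Syntax tree has 7 char leaf(s), 3 union(s), 1 star(s)
chars contribute 7×2 = 14; each union adds +2; each star adds +2
Total: 14 + 6 + 2 = 22 states


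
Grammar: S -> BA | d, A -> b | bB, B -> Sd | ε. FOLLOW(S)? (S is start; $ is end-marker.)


$ ∈ FOLLOW(S). For each A -> αBβ: add FIRST(β)\{ε} to FOLLOW(B); if β nullable, add FOLLOW(A).
FOLLOW(S) = {$, d}


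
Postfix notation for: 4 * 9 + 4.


Left to right (same or higher precedence on left)
Postfix: 4 9 * 4 +


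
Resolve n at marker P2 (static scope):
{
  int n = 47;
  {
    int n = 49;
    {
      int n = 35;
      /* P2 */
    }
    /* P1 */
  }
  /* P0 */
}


n declared in the same block as P2
n = 35


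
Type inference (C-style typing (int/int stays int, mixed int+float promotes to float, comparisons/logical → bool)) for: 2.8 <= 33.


Operand types: float <= int
Rule: comparison yields bool
Result type: bool


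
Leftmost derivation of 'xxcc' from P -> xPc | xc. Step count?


Derivation: P => xPc => xxcc
Steps: 2


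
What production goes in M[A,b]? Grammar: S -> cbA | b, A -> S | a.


For [A, b]: 'b' ∈ FIRST(S)
Entry: A -> S


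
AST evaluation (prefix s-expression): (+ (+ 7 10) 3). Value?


Evaluate inner: (+ 7 10) = 17
Evaluate root: (+ 17 3) = 20
Result: 20


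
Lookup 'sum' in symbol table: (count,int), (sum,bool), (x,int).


Lookup 'sum' → type bool


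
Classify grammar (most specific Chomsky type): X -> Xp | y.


Left-linear: every RHS is a terminal or one nonterminal followed by a terminal
Classification: Type 3 (Regular)


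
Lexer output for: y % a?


Scan left to right, longest-match per lexeme
Tokens: ID(y), OP(%), ID(a)


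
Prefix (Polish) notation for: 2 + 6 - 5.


left-to-right (same/higher precedence on left): tree is (- (+ 2 6) 5)
Prefix: - + 2 6 5


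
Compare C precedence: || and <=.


'<=' is relational (level 7); '||' is logical OR (level 1)
Higher level binds tighter
'<=' has higher precedence than '||'


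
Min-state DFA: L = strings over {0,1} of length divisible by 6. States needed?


Track length mod 6: states 0..5, accept at 0
Minimal DFA: 6 states


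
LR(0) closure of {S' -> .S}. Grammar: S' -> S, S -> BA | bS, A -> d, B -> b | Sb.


Start: S' -> .S
For each item with dot before a nonterminal B, add B -> .γ for every B-production
Closure: [S' -> .S, S -> .BA, S -> .bS, B -> .b, B -> .Sb]


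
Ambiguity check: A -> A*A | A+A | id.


'id*id+id' has two parse trees (no precedence encoded between * and +)
Ambiguous


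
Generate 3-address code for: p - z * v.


Break into single-operator statements:
t1 = z * v
t2 = p - t1


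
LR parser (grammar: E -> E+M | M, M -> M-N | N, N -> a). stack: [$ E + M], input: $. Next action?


handle 'E+M' on top; lookahead ∈ FOLLOW(E) = {+, $}
Action: reduce (E -> E+M)


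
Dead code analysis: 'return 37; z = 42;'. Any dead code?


statement follows a return and is unreachable
Dead: 'z = 42'


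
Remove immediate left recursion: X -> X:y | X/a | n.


Left-recursive alternatives: X:y, X/a; non-recursive: n
Introduce X': X -> nX', X' -> :yX' | /aX' | ε


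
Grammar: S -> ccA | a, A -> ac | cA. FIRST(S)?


Per alternative of S: FIRST(ccA) = {c}; FIRST(a) = {a}
FIRST(S) = {a, c}


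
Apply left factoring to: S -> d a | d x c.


Common prefix: 'd'
Factored: S -> d S', S' -> a | x c


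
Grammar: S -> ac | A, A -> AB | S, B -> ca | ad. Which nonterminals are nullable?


A nonterminal is nullable iff some alternative derives ε (directly, or every symbol in it is nullable)
Nullable: {}


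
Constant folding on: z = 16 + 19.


16 + 19 = 35 at compile time
Optimized: z = 35


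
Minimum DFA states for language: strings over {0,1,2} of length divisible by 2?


Track length mod 2: states 0..1, accept at 0
Minimal DFA: 2 states


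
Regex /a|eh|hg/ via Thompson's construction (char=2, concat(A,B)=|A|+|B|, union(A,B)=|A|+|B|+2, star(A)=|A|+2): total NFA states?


Syntax tree has 5 char leaf(s), 2 union(s), 0 star(s)
chars contribute 5×2 = 10; each union adds +2; each star adds +2
Total: 10 + 4 + 0 = 14 states


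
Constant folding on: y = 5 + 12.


5 + 12 = 17 at compile time
Optimized: y = 17


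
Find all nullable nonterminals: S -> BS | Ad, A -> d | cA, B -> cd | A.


A nonterminal is nullable iff some alternative derives ε (directly, or every symbol in it is nullable)
Nullable: {}


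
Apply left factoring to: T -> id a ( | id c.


Common prefix: 'id'
Factored: T -> id T', T' -> a ( | c


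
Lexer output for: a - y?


Scan left to right, longest-match per lexeme
Tokens: ID(a), OP(-), ID(y)


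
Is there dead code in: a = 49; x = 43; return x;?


a is assigned but never read
Dead: 'a = 49'


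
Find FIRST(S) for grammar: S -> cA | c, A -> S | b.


Per alternative of S: FIRST(cA) = {c}; FIRST(c) = {c}
FIRST(S) = {c}


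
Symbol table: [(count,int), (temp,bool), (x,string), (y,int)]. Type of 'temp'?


Lookup 'temp' → type bool


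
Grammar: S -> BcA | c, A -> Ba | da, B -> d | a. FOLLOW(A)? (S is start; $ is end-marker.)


$ ∈ FOLLOW(S). For each A -> αBβ: add FIRST(β)\{ε} to FOLLOW(B); if β nullable, add FOLLOW(A).
FOLLOW(A) = {$}


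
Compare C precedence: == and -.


'-' is additive (level 9); '==' is equality (level 6)
Higher level binds tighter
'-' has higher precedence than '=='


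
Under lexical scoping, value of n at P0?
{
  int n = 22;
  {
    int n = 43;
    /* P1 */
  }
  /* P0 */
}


n declared in the same block as P0
n = 22


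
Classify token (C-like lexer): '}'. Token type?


Pattern: delimiter/punctuation
Type: PUNCTUATION


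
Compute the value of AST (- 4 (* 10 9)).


Evaluate inner: (* 10 9) = 90
Evaluate root: (- 4 90) = -86
Result: -86


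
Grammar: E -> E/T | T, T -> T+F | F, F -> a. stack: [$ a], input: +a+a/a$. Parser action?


'a' on top is the handle for F -> a
Action: reduce (F -> a)


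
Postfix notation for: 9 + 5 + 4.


Left to right (same or higher precedence on left)
Postfix: 9 5 + 4 +


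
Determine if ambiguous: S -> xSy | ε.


balanced x^n…y^n: each string has a unique parse
Unambiguous


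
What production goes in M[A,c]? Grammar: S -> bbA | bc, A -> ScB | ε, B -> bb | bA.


For [A, c]: ε is nullable and 'c' ∈ FOLLOW(A)
Entry: A -> ε


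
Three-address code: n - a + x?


Break into single-operator statements:
t1 = n - a
t2 = t1 + x


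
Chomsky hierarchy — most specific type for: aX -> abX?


LHS has context (more than one symbol) and |LHS| ≤ |RHS|
Classification: Type 1 (Context-Sensitive)


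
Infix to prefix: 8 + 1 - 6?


left-to-right (same/higher precedence on left): tree is (- (+ 8 1) 6)
Prefix: - + 8 1 6


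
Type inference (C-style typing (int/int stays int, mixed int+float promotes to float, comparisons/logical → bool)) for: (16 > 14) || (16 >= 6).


Operand types: bool || bool
Rule: logical operators take bool operands and yield bool
Result type: bool


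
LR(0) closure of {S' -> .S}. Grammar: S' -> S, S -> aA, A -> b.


Start: S' -> .S
For each item with dot before a nonterminal B, add B -> .γ for every B-production
Closure: [S' -> .S, S -> .aA]


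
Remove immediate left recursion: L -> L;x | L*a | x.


Left-recursive alternatives: L;x, L*a; non-recursive: x
Introduce L': L -> xL', L' -> ;xL' | *aL' | ε


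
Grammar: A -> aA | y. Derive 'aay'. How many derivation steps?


Derivation: A => aA => aaA => aay
Steps: 3


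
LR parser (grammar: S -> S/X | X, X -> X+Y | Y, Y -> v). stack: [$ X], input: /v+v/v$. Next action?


lookahead ∉ {+} so X won't extend; reduce S -> X
Action: reduce (S -> X)


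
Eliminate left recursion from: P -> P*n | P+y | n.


Left-recursive alternatives: P*n, P+y; non-recursive: n
Introduce P': P -> nP', P' -> *nP' | +yP' | ε


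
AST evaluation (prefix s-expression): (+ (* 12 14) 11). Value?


Evaluate inner: (* 12 14) = 168
Evaluate root: (+ 168 11) = 179
Result: 179


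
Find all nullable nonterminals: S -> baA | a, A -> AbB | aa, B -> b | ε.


A nonterminal is nullable iff some alternative derives ε (directly, or every symbol in it is nullable)
Nullable: {B}


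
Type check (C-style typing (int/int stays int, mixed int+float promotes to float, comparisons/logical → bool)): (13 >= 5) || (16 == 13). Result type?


Operand types: bool || bool
Rule: logical operators take bool operands and yield bool
Result type: bool


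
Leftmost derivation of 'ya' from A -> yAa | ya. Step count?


Derivation: A => ya
Steps: 1


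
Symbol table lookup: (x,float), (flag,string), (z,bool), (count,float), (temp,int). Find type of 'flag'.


Lookup 'flag' → type string


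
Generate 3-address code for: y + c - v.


Break into single-operator statements:
t1 = y + c
t2 = t1 - v


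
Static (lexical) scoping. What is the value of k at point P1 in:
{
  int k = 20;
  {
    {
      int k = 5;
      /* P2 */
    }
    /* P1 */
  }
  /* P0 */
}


P1's block does not declare k; resolves to the enclosing declaration at depth 0
k = 20


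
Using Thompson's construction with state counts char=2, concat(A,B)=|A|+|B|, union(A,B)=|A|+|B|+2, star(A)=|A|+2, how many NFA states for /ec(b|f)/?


Syntax tree has 4 char leaf(s), 1 union(s), 0 star(s)
chars contribute 4×2 = 8; each union adds +2; each star adds +2
Total: 8 + 2 + 0 = 10 states


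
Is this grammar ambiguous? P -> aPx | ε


balanced a^n…x^n: each string has a unique parse
Unambiguous


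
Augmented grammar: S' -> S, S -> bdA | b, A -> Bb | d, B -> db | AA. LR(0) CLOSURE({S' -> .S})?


Start: S' -> .S
For each item with dot before a nonterminal B, add B -> .γ for every B-production
Closure: [S' -> .S, S -> .bdA, S -> .b]


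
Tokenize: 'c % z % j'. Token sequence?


Scan left to right, longest-match per lexeme
Tokens: ID(c), OP(%), ID(z), OP(%), ID(j)


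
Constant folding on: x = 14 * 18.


14 * 18 = 252 at compile time
Optimized: x = 252


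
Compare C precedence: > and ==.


'>' is relational (level 7); '==' is equality (level 6)
Higher level binds tighter
'>' has higher precedence than '=='


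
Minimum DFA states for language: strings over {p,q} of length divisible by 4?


Track length mod 4: states 0..3, accept at 0
Minimal DFA: 4 states


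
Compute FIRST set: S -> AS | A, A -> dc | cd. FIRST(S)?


Per alternative of S: FIRST(AS) = {c, d}; FIRST(A) = {c, d}
FIRST(S) = {c, d}


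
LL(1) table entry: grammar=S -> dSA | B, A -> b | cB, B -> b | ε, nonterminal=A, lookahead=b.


For [A, b]: 'b' ∈ FIRST(b)
Entry: A -> b


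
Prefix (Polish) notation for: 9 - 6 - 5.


left-to-right (same/higher precedence on left): tree is (- (- 9 6) 5)
Prefix: - - 9 6 5


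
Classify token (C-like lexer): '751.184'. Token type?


Pattern: digits with a decimal point
Type: FLOAT_LITERAL


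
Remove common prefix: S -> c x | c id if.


Common prefix: 'c'
Factored: S -> c S', S' -> x | id if


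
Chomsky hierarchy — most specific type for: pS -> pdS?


LHS has context (more than one symbol) and |LHS| ≤ |RHS|
Classification: Type 1 (Context-Sensitive)


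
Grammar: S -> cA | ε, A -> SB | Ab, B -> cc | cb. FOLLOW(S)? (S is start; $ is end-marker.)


$ ∈ FOLLOW(S). For each A -> αBβ: add FIRST(β)\{ε} to FOLLOW(B); if β nullable, add FOLLOW(A).
FOLLOW(S) = {$, c}


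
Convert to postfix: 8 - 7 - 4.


Left to right (same or higher precedence on left)
Postfix: 8 7 - 4 -


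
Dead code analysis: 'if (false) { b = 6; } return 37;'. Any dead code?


condition is constant false, so the whole block is unreachable
Dead: 'if (false) { b = 6; }'


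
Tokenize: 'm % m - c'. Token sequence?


Scan left to right, longest-match per lexeme
Tokens: ID(m), OP(%), ID(m), OP(-), ID(c)


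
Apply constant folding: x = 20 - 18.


20 - 18 = 2 at compile time
Optimized: x = 2


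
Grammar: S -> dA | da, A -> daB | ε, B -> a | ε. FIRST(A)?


Per alternative of A: FIRST(daB) = {d}; FIRST(ε) = {ε}
FIRST(A) = {d, ε}


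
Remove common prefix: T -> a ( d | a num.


Common prefix: 'a'
Factored: T -> a T', T' -> ( d | num


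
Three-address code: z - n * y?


Break into single-operator statements:
t1 = n * y
t2 = z - t1


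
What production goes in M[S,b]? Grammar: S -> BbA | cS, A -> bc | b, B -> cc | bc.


For [S, b]: 'b' ∈ FIRST(BbA)
Entry: S -> BbA


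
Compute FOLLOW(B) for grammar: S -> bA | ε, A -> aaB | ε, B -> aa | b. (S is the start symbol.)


$ ∈ FOLLOW(S). For each A -> αBβ: add FIRST(β)\{ε} to FOLLOW(B); if β nullable, add FOLLOW(A).
FOLLOW(B) = {$}


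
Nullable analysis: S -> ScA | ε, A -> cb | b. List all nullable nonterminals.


A nonterminal is nullable iff some alternative derives ε (directly, or every symbol in it is nullable)
Nullable: {S}


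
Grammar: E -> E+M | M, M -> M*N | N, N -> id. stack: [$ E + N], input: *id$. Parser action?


'N' (not preceded by M*) is the handle for M -> N
Action: reduce (M -> N)


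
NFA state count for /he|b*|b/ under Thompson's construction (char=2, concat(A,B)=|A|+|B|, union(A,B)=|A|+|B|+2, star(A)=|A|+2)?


Syntax tree has 4 char leaf(s), 2 union(s), 1 star(s)
chars contribute 4×2 = 8; each union adds +2; each star adds +2
Total: 8 + 4 + 2 = 14 states


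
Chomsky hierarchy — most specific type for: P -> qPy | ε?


Single nonterminal LHS, but q^n y^n is not regular
Classification: Type 2 (Context-Free)


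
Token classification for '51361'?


Pattern: digits only
Type: INTEGER_LITERAL


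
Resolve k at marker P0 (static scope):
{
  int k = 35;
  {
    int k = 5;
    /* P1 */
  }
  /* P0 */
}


k declared in the same block as P0
k = 35


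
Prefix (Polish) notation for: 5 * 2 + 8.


left-to-right (same/higher precedence on left): tree is (+ (* 5 2) 8)
Prefix: + * 5 2 8


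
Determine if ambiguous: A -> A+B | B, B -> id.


precedence layered via separate nonterminal B: deterministic
Unambiguous
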